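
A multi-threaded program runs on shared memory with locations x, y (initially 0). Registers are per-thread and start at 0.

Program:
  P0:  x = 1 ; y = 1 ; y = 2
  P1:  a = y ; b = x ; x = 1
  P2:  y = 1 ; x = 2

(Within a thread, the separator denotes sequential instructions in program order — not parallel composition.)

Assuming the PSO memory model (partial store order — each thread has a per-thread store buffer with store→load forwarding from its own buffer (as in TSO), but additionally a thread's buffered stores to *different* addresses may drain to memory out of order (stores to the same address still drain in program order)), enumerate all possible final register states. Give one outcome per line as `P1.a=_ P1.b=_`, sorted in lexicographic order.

outcome vector order: (P1.a,P1.b)
|PSO outcomes| = 9

P1.a=0 P1.b=0
P1.a=0 P1.b=1
P1.a=0 P1.b=2
P1.a=1 P1.b=0
P1.a=1 P1.b=1
P1.a=1 P1.b=2
P1.a=2 P1.b=0
P1.a=2 P1.b=1
P1.a=2 P1.b=2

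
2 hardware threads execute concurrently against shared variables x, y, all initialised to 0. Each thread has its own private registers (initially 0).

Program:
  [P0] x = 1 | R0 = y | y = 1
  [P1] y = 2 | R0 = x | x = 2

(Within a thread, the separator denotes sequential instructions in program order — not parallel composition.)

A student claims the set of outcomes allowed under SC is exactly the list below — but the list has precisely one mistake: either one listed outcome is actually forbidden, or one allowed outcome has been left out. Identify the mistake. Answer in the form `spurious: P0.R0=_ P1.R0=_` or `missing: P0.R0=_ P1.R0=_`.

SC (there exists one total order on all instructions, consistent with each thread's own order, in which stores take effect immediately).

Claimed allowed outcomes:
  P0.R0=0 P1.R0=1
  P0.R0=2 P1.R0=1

outcome vector order: (P0.R0,P1.R0)
[SC] allowed = {<0 1> <2 0> <2 1>}
SC∖claimed = {<2 0>}

missing: P0.R0=2 P1.R0=0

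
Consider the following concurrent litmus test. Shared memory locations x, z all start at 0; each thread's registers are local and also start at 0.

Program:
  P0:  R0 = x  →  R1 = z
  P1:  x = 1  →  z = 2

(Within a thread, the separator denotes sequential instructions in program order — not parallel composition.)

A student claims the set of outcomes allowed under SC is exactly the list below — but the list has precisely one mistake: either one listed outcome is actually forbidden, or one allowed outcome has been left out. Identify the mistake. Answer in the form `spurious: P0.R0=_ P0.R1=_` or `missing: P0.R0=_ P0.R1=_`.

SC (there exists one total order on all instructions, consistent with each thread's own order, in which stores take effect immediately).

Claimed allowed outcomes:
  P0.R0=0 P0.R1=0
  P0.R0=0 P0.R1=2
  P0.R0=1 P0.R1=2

outcome vector order: (P0.R0,P0.R1)
SC: 4 outcomes — {0/0, 0/2, 1/0, 1/2}
SC∖claimed = {1/0}

missing: P0.R0=1 P0.R1=0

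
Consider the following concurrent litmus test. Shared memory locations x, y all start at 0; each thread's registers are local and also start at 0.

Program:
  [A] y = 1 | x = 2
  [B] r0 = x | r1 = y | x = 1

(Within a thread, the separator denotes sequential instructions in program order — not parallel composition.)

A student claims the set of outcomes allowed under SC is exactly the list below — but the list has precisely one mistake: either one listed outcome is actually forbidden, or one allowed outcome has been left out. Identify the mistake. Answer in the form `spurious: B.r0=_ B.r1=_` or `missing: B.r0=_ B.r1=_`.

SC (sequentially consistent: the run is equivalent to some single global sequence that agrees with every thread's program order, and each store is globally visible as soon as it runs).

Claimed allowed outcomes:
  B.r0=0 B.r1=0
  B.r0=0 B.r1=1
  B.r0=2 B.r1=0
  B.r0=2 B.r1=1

spurious: B.r0=2 B.r1=0

outcome vector order: (B.r0,B.r1)
[SC] allowed = {00; 01; 21}
claimed∖SC = {20}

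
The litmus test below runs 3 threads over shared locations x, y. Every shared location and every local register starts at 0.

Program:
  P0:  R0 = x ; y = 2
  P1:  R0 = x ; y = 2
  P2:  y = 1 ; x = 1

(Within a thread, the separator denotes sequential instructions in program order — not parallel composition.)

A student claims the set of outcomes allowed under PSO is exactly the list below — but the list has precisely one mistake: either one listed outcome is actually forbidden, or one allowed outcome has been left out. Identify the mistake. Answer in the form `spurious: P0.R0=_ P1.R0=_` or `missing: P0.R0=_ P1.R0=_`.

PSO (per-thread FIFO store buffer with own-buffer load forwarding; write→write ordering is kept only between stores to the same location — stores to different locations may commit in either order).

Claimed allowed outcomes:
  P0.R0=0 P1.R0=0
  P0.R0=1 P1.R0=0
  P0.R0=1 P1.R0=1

missing: P0.R0=0 P1.R0=1

outcome vector order: (P0.R0,P1.R0)
under PSO → <0 0>, <0 1>, <1 0>, <1 1>
PSO∖claimed = {<0 1>}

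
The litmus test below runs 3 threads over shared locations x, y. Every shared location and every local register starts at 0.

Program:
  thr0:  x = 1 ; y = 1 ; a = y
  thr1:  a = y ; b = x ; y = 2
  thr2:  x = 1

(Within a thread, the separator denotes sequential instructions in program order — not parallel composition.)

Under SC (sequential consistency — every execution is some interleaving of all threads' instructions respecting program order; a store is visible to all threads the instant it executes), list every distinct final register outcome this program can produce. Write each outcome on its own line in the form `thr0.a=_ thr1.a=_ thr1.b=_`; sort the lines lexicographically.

thr0.a=1 thr1.a=0 thr1.b=0
thr0.a=1 thr1.a=0 thr1.b=1
thr0.a=1 thr1.a=1 thr1.b=1
thr0.a=2 thr1.a=0 thr1.b=0
thr0.a=2 thr1.a=0 thr1.b=1
thr0.a=2 thr1.a=1 thr1.b=1

outcome vector order: (thr0.a,thr1.a,thr1.b)
|SC outcomes| = 6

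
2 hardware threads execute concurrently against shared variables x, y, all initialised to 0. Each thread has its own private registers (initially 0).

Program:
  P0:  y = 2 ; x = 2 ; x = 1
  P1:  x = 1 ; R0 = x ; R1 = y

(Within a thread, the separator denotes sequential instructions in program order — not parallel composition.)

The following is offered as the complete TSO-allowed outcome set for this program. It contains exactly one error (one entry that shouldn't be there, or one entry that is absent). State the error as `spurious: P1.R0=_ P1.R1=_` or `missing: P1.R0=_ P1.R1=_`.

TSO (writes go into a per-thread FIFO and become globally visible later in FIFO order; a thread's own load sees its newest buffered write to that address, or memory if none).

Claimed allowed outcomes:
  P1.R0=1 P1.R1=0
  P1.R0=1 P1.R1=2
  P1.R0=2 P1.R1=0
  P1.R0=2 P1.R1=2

spurious: P1.R0=2 P1.R1=0

outcome vector order: (P1.R0,P1.R1)
[TSO] allowed = {<1 0>, <1 2>, <2 2>}
claimed∖TSO = {<2 0>}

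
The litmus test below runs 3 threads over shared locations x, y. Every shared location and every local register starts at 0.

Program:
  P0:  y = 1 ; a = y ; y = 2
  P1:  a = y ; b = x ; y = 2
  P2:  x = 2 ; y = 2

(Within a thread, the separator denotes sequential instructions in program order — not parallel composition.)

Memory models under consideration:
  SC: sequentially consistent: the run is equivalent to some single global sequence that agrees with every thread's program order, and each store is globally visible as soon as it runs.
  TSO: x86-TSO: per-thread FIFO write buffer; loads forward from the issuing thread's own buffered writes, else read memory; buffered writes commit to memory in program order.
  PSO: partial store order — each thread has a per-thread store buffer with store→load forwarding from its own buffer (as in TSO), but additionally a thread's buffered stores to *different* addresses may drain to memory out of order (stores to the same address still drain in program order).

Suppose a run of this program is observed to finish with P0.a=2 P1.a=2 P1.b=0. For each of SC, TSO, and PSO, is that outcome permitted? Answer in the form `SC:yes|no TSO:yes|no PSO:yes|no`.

SC:no TSO:no PSO:yes

outcome vector order: (P0.a,P1.a,P1.b)
SC: 11 outcomes — {100; 102; 110; 112; 120; 122; 200; 202; 210; 212; 222}
TSO: 11 outcomes — {100; 102; 110; 112; 120; 122; 200; 202; 210; 212; 222}
PSO: 12 outcomes — {100; 102; 110; 112; 120; 122; 200; 202; 210; 212; 220; 222}
target 220 ∈ {PSO}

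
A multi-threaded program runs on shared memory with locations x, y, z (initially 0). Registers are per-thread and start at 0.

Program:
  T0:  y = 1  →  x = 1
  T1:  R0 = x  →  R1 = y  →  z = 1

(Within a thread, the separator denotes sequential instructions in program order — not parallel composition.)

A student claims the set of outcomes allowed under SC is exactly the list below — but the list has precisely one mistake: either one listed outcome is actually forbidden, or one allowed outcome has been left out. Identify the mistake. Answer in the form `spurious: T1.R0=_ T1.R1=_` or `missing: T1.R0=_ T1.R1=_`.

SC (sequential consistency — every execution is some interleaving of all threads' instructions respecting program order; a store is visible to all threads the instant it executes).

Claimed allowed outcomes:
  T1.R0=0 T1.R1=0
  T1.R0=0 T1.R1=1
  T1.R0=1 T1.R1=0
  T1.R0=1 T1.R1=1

outcome vector order: (T1.R0,T1.R1)
under SC → <0 0>; <0 1>; <1 1>
claimed∖SC = {<1 0>}

spurious: T1.R0=1 T1.R1=0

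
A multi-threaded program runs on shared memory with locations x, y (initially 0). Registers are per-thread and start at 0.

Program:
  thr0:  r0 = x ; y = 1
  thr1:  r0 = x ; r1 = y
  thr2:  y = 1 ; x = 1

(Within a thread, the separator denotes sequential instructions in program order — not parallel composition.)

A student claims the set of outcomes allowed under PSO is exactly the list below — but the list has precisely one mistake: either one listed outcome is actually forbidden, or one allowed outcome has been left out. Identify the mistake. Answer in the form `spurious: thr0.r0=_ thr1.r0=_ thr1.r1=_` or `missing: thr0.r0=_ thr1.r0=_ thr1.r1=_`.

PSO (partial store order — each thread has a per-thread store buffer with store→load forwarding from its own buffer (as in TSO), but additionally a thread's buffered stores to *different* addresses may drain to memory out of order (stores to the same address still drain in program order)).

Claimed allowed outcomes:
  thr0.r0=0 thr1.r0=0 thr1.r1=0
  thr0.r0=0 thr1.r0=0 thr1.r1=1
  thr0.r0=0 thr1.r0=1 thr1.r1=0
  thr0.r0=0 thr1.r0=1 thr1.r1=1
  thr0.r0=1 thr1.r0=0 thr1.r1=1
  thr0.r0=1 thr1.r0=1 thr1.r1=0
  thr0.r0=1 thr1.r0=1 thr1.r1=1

outcome vector order: (thr0.r0,thr1.r0,thr1.r1)
PSO (8): 0/0/0 0/0/1 0/1/0 0/1/1 1/0/0 1/0/1 1/1/0 1/1/1
PSO∖claimed = {1/0/0}

missing: thr0.r0=1 thr1.r0=0 thr1.r1=0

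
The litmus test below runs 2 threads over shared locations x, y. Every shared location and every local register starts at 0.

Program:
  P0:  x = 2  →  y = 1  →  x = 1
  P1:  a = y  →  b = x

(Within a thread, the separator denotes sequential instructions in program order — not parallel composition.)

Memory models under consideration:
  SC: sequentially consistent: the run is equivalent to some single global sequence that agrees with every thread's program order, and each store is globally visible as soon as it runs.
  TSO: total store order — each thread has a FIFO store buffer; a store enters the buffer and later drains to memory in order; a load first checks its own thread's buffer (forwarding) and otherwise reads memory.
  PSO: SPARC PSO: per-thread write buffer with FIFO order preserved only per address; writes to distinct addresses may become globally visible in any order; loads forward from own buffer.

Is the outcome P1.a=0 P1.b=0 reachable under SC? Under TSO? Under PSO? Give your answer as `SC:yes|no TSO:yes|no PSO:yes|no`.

outcome vector order: (P1.a,P1.b)
SC (5): (0,0); (0,1); (0,2); (1,1); (1,2)
TSO (5): (0,0); (0,1); (0,2); (1,1); (1,2)
PSO (6): (0,0); (0,1); (0,2); (1,0); (1,1); (1,2)
target (0,0) ∈ {SC,TSO,PSO}

SC:yes TSO:yes PSO:yes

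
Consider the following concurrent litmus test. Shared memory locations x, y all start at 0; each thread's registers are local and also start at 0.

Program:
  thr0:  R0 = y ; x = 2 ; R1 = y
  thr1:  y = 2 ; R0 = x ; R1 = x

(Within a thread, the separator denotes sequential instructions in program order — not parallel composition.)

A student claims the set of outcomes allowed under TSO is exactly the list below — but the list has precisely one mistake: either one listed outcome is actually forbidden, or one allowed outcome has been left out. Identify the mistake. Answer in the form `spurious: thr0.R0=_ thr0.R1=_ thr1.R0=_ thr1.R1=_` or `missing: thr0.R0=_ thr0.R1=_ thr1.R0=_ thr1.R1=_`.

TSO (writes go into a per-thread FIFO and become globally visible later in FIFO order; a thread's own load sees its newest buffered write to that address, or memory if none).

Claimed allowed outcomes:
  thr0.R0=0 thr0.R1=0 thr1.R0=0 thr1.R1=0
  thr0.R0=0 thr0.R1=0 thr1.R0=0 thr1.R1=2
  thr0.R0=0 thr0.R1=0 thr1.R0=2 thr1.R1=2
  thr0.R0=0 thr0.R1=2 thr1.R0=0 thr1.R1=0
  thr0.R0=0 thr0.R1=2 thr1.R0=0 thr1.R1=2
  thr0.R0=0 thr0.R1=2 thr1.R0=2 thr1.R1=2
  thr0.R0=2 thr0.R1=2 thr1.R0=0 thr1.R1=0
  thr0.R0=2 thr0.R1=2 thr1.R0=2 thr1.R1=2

missing: thr0.R0=2 thr0.R1=2 thr1.R0=0 thr1.R1=2

outcome vector order: (thr0.R0,thr0.R1,thr1.R0,thr1.R1)
under TSO → (0,0,0,0) (0,0,0,2) (0,0,2,2) (0,2,0,0) (0,2,0,2) (0,2,2,2) (2,2,0,0) (2,2,0,2) (2,2,2,2)
TSO∖claimed = {(2,2,0,2)}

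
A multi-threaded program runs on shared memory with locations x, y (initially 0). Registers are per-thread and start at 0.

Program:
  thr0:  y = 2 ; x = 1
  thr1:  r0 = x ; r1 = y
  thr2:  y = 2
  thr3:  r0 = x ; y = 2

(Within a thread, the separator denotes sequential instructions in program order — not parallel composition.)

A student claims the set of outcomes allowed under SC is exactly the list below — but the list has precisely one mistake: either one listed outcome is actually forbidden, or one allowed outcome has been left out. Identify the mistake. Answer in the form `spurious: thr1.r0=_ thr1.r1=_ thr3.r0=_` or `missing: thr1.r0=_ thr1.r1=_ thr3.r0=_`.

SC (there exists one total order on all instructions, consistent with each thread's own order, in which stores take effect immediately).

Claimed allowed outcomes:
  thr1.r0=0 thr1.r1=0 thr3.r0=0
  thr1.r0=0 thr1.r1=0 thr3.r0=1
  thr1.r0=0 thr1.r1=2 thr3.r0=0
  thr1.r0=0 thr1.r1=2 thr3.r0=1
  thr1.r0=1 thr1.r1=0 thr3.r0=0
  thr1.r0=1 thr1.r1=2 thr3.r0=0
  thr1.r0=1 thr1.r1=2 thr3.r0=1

outcome vector order: (thr1.r0,thr1.r1,thr3.r0)
SC: 6 outcomes — {<0 0 0>; <0 0 1>; <0 2 0>; <0 2 1>; <1 2 0>; <1 2 1>}
claimed∖SC = {<1 0 0>}

spurious: thr1.r0=1 thr1.r1=0 thr3.r0=0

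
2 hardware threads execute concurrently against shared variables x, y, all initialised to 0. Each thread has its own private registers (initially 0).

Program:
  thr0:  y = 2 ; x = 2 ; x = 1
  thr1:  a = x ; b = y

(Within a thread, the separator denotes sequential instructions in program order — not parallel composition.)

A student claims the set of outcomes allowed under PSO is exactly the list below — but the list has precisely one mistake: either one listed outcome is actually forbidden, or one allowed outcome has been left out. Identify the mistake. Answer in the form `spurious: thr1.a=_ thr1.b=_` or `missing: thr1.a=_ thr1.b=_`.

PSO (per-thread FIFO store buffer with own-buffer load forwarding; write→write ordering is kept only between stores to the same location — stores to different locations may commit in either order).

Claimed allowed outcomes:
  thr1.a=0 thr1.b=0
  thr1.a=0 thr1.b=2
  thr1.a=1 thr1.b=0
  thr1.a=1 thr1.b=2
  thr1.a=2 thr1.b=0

missing: thr1.a=2 thr1.b=2

outcome vector order: (thr1.a,thr1.b)
[PSO] allowed = {00 02 10 12 20 22}
PSO∖claimed = {22}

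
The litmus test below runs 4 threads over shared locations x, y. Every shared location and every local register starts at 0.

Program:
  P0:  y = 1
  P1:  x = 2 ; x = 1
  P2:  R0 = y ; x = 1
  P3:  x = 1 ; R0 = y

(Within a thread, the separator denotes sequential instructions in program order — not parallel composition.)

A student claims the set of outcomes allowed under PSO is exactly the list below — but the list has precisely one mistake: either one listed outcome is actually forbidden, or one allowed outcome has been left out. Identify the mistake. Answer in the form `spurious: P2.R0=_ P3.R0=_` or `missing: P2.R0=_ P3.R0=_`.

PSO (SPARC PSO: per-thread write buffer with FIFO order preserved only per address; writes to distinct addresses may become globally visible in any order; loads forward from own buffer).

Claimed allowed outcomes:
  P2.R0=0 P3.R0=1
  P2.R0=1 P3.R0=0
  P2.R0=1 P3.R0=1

missing: P2.R0=0 P3.R0=0

outcome vector order: (P2.R0,P3.R0)
PSO: 4 outcomes — {00, 01, 10, 11}
PSO∖claimed = {00}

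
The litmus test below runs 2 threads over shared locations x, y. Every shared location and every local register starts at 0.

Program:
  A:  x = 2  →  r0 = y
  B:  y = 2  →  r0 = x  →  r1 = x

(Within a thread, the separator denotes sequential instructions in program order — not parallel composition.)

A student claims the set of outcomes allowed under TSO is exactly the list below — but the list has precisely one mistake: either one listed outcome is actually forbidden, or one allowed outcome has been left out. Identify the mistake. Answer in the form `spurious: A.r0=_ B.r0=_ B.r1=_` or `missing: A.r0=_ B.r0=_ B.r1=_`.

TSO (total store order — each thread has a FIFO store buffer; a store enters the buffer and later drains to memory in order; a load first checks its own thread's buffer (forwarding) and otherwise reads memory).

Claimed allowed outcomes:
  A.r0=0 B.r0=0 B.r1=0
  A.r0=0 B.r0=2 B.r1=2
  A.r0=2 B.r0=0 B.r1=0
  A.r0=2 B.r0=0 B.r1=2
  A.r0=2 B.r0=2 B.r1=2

missing: A.r0=0 B.r0=0 B.r1=2

outcome vector order: (A.r0,B.r0,B.r1)
TSO (6): <0 0 0>, <0 0 2>, <0 2 2>, <2 0 0>, <2 0 2>, <2 2 2>
TSO∖claimed = {<0 0 2>}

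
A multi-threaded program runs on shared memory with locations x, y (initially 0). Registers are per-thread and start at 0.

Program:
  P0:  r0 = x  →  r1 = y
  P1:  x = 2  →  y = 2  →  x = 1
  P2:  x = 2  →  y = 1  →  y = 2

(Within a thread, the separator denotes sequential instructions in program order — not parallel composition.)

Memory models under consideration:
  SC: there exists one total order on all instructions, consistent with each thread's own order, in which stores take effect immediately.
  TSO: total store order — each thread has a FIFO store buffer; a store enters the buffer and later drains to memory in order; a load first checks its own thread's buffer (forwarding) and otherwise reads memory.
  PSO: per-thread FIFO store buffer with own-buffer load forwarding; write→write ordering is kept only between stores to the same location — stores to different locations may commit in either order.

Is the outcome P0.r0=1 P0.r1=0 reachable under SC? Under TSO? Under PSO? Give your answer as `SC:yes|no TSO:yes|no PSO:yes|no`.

SC:no TSO:no PSO:yes

outcome vector order: (P0.r0,P0.r1)
SC (8): 0/0 0/1 0/2 1/1 1/2 2/0 2/1 2/2
TSO (8): 0/0 0/1 0/2 1/1 1/2 2/0 2/1 2/2
PSO (9): 0/0 0/1 0/2 1/0 1/1 1/2 2/0 2/1 2/2
target 1/0 ∈ {PSO}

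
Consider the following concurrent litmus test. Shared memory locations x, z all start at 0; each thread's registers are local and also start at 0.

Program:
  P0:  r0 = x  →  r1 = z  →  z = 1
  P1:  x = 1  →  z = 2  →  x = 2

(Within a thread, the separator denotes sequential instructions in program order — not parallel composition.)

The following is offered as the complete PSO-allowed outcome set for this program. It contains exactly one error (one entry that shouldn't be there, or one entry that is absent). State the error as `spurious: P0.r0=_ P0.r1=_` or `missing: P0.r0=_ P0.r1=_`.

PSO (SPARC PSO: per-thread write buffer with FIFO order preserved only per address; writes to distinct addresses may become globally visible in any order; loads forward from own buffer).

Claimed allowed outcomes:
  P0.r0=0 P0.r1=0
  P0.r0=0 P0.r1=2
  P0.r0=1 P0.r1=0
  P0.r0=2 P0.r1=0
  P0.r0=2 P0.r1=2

missing: P0.r0=1 P0.r1=2

outcome vector order: (P0.r0,P0.r1)
PSO: 6 outcomes — {<0 0> <0 2> <1 0> <1 2> <2 0> <2 2>}
PSO∖claimed = {<1 2>}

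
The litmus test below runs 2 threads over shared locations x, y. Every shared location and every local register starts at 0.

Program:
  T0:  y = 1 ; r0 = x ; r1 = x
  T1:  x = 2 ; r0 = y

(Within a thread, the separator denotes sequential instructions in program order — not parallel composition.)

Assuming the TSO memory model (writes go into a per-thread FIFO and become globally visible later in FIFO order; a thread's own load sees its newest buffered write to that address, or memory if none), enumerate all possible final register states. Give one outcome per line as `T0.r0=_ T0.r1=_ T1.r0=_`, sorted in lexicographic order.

outcome vector order: (T0.r0,T0.r1,T1.r0)
|TSO outcomes| = 6

T0.r0=0 T0.r1=0 T1.r0=0
T0.r0=0 T0.r1=0 T1.r0=1
T0.r0=0 T0.r1=2 T1.r0=0
T0.r0=0 T0.r1=2 T1.r0=1
T0.r0=2 T0.r1=2 T1.r0=0
T0.r0=2 T0.r1=2 T1.r0=1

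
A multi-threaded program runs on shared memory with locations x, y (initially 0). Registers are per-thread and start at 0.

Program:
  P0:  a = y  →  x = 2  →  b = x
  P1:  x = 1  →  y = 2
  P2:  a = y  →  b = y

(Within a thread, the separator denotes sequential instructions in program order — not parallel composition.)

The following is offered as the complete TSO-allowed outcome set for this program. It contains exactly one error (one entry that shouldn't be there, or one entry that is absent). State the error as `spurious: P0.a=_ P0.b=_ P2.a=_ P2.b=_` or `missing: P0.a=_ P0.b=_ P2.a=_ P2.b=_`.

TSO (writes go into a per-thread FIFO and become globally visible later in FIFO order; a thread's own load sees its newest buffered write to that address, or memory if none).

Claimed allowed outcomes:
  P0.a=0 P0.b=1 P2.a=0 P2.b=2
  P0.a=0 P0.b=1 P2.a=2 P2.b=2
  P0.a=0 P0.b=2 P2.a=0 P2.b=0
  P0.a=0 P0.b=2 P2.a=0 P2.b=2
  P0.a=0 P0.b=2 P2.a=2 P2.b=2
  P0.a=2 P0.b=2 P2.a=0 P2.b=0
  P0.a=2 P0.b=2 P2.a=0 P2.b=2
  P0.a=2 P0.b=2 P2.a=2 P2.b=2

missing: P0.a=0 P0.b=1 P2.a=0 P2.b=0

outcome vector order: (P0.a,P0.b,P2.a,P2.b)
under TSO → 0/1/0/0, 0/1/0/2, 0/1/2/2, 0/2/0/0, 0/2/0/2, 0/2/2/2, 2/2/0/0, 2/2/0/2, 2/2/2/2
TSO∖claimed = {0/1/0/0}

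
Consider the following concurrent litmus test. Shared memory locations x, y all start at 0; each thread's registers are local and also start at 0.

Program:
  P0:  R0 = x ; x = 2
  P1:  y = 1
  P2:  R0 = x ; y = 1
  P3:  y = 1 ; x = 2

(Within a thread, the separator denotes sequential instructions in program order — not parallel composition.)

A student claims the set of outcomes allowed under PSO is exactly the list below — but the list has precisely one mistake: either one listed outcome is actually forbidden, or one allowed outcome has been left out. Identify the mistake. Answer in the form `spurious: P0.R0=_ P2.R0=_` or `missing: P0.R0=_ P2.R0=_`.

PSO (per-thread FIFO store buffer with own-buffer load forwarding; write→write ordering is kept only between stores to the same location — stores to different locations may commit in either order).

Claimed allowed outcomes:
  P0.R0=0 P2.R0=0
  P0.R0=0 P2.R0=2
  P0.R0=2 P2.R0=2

missing: P0.R0=2 P2.R0=0

outcome vector order: (P0.R0,P2.R0)
PSO (4): (0,0) (0,2) (2,0) (2,2)
PSO∖claimed = {(2,0)}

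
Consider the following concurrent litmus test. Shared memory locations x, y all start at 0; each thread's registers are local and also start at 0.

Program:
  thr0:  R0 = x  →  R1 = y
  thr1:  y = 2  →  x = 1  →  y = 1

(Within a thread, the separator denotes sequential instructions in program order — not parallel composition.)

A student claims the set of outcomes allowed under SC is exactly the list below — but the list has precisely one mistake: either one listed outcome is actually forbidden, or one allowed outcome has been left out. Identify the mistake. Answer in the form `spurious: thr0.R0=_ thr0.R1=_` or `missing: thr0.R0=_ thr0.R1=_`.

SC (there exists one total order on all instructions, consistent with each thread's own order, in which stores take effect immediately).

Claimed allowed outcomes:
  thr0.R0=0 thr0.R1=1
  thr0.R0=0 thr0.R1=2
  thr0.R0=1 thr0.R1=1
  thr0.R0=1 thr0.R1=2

missing: thr0.R0=0 thr0.R1=0

outcome vector order: (thr0.R0,thr0.R1)
under SC → (0,0); (0,1); (0,2); (1,1); (1,2)
SC∖claimed = {(0,0)}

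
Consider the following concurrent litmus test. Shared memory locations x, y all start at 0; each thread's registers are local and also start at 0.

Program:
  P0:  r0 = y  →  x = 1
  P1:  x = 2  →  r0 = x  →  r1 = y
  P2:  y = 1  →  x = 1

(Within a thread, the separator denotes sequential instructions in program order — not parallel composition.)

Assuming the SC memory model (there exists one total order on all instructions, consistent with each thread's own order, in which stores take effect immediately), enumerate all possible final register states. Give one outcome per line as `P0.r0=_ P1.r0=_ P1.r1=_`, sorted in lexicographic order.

P0.r0=0 P1.r0=1 P1.r1=0
P0.r0=0 P1.r0=1 P1.r1=1
P0.r0=0 P1.r0=2 P1.r1=0
P0.r0=0 P1.r0=2 P1.r1=1
P0.r0=1 P1.r0=1 P1.r1=1
P0.r0=1 P1.r0=2 P1.r1=0
P0.r0=1 P1.r0=2 P1.r1=1

outcome vector order: (P0.r0,P1.r0,P1.r1)
|SC outcomes| = 7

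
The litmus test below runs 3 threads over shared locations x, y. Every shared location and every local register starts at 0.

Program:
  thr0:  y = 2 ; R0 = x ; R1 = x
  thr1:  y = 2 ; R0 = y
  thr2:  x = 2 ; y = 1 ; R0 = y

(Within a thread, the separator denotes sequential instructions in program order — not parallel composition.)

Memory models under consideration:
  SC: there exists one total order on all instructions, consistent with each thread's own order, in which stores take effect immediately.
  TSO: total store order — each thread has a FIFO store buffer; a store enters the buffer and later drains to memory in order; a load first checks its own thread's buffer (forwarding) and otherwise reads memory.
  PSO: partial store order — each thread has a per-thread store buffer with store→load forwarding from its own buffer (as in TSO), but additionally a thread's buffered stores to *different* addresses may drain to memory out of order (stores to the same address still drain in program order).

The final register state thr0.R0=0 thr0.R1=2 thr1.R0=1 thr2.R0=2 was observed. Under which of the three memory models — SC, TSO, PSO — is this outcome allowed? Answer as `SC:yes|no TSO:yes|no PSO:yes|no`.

outcome vector order: (thr0.R0,thr0.R1,thr1.R0,thr2.R0)
SC (10): 0011, 0021, 0022, 0211, 0221, 0222, 2211, 2212, 2221, 2222
TSO (12): 0011, 0012, 0021, 0022, 0211, 0212, 0221, 0222, 2211, 2212, 2221, 2222
PSO (12): 0011, 0012, 0021, 0022, 0211, 0212, 0221, 0222, 2211, 2212, 2221, 2222
target 0212 ∈ {TSO,PSO}

SC:no TSO:yes PSO:yes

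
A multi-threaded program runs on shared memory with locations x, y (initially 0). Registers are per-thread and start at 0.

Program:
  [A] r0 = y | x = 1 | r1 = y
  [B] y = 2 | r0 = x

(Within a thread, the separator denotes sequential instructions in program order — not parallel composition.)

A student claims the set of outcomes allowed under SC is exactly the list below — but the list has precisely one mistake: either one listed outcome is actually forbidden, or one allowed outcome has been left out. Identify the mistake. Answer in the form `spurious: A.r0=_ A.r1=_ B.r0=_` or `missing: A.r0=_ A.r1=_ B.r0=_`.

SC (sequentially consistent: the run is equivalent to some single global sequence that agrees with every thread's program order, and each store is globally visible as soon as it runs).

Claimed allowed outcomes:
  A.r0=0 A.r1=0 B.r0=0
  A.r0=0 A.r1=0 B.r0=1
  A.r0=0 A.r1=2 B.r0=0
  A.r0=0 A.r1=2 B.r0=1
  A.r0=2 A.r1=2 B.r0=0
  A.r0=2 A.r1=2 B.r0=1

spurious: A.r0=0 A.r1=0 B.r0=0

outcome vector order: (A.r0,A.r1,B.r0)
[SC] allowed = {001; 020; 021; 220; 221}
claimed∖SC = {000}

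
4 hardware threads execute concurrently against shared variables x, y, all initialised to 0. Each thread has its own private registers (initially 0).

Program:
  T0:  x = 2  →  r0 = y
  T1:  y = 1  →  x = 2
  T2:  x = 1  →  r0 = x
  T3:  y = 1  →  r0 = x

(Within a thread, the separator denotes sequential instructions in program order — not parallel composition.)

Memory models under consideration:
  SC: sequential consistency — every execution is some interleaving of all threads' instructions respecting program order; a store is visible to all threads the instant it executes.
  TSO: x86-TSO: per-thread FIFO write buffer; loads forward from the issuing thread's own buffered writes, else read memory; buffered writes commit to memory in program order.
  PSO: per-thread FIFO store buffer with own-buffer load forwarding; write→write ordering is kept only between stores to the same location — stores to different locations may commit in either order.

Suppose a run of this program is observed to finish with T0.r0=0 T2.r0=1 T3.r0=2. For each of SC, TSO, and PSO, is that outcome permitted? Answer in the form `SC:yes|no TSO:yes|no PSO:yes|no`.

SC:yes TSO:yes PSO:yes

outcome vector order: (T0.r0,T2.r0,T3.r0)
under SC → 011; 012; 021; 022; 110; 111; 112; 120; 121; 122
under TSO → 010; 011; 012; 020; 021; 022; 110; 111; 112; 120; 121; 122
under PSO → 010; 011; 012; 020; 021; 022; 110; 111; 112; 120; 121; 122
target 012 ∈ {SC,TSO,PSO}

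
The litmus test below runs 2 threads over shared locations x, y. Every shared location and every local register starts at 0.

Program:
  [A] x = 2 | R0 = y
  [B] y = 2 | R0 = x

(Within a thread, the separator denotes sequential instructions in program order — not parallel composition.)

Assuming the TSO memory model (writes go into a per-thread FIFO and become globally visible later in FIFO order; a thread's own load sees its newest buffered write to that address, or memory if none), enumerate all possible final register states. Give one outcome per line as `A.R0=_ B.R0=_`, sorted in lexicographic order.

A.R0=0 B.R0=0
A.R0=0 B.R0=2
A.R0=2 B.R0=0
A.R0=2 B.R0=2

outcome vector order: (A.R0,B.R0)
|TSO outcomes| = 4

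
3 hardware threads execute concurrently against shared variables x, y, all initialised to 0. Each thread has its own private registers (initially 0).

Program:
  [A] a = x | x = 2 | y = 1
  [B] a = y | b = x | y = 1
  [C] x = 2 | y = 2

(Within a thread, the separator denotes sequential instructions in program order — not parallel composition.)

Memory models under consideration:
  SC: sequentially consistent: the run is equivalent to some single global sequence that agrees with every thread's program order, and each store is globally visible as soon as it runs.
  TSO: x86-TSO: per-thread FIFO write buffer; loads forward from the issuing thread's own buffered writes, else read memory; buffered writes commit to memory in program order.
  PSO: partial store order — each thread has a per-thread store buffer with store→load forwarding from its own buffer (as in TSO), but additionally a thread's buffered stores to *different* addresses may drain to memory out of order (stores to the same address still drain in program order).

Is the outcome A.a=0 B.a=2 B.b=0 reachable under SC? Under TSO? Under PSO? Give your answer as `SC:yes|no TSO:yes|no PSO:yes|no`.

SC:no TSO:no PSO:yes

outcome vector order: (A.a,B.a,B.b)
under SC → <0 0 0>, <0 0 2>, <0 1 2>, <0 2 2>, <2 0 0>, <2 0 2>, <2 1 2>, <2 2 2>
under TSO → <0 0 0>, <0 0 2>, <0 1 2>, <0 2 2>, <2 0 0>, <2 0 2>, <2 1 2>, <2 2 2>
under PSO → <0 0 0>, <0 0 2>, <0 1 0>, <0 1 2>, <0 2 0>, <0 2 2>, <2 0 0>, <2 0 2>, <2 1 2>, <2 2 0>, <2 2 2>
target <0 2 0> ∈ {PSO}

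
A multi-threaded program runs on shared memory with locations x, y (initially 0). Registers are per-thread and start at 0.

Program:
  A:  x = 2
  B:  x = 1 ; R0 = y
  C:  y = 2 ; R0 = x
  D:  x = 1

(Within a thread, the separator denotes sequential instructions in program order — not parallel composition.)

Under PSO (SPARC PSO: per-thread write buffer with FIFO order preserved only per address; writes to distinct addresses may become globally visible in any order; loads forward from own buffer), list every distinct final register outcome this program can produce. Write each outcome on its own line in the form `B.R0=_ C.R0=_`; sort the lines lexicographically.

B.R0=0 C.R0=0
B.R0=0 C.R0=1
B.R0=0 C.R0=2
B.R0=2 C.R0=0
B.R0=2 C.R0=1
B.R0=2 C.R0=2

outcome vector order: (B.R0,C.R0)
|PSO outcomes| = 6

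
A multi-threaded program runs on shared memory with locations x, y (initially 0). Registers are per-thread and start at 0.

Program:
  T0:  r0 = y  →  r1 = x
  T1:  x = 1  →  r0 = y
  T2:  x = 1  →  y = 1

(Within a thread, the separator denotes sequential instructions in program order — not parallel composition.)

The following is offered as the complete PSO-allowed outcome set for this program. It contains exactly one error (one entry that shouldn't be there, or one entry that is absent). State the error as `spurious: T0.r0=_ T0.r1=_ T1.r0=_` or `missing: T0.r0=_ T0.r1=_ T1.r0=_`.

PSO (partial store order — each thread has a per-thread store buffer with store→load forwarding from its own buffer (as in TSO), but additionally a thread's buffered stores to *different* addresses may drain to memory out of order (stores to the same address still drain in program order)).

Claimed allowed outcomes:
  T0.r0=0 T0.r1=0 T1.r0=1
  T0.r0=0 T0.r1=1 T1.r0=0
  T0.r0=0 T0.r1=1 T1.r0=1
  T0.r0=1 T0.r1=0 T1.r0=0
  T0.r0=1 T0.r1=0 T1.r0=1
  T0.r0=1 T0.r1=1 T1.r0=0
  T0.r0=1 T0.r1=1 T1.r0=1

outcome vector order: (T0.r0,T0.r1,T1.r0)
under PSO → <0 0 0> <0 0 1> <0 1 0> <0 1 1> <1 0 0> <1 0 1> <1 1 0> <1 1 1>
PSO∖claimed = {<0 0 0>}

missing: T0.r0=0 T0.r1=0 T1.r0=0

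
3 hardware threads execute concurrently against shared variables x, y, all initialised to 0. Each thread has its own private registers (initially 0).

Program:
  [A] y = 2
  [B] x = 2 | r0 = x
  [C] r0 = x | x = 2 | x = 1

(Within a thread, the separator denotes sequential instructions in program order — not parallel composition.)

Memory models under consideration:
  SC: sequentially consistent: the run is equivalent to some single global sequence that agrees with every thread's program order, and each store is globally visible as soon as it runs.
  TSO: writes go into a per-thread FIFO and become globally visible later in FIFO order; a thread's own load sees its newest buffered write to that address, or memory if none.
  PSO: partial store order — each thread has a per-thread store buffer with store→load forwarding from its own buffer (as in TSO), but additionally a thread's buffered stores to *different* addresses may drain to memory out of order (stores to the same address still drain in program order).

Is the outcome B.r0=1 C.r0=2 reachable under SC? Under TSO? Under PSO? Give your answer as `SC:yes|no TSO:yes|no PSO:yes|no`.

SC:yes TSO:yes PSO:yes

outcome vector order: (B.r0,C.r0)
under SC → 10, 12, 20, 22
under TSO → 10, 12, 20, 22
under PSO → 10, 12, 20, 22
target 12 ∈ {SC,TSO,PSO}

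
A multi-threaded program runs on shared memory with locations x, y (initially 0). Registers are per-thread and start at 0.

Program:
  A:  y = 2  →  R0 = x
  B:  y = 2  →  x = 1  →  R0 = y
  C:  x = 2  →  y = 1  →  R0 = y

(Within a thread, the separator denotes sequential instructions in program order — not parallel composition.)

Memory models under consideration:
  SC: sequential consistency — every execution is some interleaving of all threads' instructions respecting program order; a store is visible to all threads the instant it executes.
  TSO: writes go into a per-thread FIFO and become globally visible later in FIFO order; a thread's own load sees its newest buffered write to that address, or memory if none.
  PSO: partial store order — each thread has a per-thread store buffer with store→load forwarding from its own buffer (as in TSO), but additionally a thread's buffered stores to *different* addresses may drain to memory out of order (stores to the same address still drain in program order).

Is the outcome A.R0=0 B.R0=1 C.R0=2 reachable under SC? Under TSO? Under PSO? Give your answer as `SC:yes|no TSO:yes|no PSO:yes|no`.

outcome vector order: (A.R0,B.R0,C.R0)
under SC → 011; 021; 022; 111; 112; 121; 122; 211; 212; 221; 222
under TSO → 011; 012; 021; 022; 111; 112; 121; 122; 211; 212; 221; 222
under PSO → 011; 012; 021; 022; 111; 112; 121; 122; 211; 212; 221; 222
target 012 ∈ {TSO,PSO}

SC:no TSO:yes PSO:yes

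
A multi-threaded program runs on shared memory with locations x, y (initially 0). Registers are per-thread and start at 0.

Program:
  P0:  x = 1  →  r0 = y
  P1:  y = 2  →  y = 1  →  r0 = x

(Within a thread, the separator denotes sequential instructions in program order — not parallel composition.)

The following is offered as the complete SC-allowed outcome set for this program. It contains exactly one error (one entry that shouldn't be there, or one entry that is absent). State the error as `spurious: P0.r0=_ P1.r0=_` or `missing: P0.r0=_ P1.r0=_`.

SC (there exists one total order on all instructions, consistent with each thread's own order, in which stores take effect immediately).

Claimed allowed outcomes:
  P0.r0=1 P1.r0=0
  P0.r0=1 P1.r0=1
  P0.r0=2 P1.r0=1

outcome vector order: (P0.r0,P1.r0)
SC (4): (0,1) (1,0) (1,1) (2,1)
SC∖claimed = {(0,1)}

missing: P0.r0=0 P1.r0=1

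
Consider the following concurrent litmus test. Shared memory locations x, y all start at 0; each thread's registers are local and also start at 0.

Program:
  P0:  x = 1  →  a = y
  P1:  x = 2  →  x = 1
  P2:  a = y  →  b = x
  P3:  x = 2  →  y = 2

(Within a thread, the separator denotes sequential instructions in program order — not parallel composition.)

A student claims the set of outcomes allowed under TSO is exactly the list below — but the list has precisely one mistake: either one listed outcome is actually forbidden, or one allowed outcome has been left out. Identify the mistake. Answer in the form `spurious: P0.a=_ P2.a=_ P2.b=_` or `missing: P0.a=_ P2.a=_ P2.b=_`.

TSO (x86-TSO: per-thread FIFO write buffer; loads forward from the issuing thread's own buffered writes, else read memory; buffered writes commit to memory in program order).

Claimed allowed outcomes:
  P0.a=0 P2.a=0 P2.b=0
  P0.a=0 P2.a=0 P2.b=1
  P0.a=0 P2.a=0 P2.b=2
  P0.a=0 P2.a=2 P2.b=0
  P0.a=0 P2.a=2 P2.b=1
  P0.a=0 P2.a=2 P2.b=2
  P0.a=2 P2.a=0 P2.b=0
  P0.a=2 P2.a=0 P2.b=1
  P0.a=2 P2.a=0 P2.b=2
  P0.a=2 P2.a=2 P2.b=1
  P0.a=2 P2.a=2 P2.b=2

spurious: P0.a=0 P2.a=2 P2.b=0

outcome vector order: (P0.a,P2.a,P2.b)
TSO (10): (0,0,0); (0,0,1); (0,0,2); (0,2,1); (0,2,2); (2,0,0); (2,0,1); (2,0,2); (2,2,1); (2,2,2)
claimed∖TSO = {(0,2,0)}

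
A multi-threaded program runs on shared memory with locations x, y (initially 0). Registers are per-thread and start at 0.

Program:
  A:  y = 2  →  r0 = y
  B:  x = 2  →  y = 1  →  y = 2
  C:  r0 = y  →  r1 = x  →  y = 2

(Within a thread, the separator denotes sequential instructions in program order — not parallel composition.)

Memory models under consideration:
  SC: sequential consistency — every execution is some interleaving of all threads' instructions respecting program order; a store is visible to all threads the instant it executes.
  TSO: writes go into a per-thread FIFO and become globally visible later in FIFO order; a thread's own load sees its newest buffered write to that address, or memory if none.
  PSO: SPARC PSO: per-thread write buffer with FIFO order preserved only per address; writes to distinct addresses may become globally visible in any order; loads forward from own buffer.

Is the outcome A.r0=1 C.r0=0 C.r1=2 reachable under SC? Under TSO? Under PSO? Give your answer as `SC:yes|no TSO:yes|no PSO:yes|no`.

SC:yes TSO:yes PSO:yes

outcome vector order: (A.r0,C.r0,C.r1)
SC (10): <1 0 0>, <1 0 2>, <1 1 2>, <1 2 0>, <1 2 2>, <2 0 0>, <2 0 2>, <2 1 2>, <2 2 0>, <2 2 2>
TSO (10): <1 0 0>, <1 0 2>, <1 1 2>, <1 2 0>, <1 2 2>, <2 0 0>, <2 0 2>, <2 1 2>, <2 2 0>, <2 2 2>
PSO (12): <1 0 0>, <1 0 2>, <1 1 0>, <1 1 2>, <1 2 0>, <1 2 2>, <2 0 0>, <2 0 2>, <2 1 0>, <2 1 2>, <2 2 0>, <2 2 2>
target <1 0 2> ∈ {SC,TSO,PSO}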